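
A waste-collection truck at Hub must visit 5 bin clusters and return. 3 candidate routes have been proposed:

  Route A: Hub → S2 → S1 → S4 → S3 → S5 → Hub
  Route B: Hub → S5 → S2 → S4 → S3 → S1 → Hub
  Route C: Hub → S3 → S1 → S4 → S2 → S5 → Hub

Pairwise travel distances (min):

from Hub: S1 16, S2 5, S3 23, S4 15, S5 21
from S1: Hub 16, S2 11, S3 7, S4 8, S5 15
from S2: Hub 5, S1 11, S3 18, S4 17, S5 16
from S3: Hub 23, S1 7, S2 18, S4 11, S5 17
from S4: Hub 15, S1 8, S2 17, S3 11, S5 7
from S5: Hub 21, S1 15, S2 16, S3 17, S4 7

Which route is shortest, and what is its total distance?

Shortest is Route A, total 73 min.

Route A: 5 + 11 + 8 + 11 + 17 + 21 = 73
Route B: 21 + 16 + 17 + 11 + 7 + 16 = 88
Route C: 23 + 7 + 8 + 17 + 16 + 21 = 92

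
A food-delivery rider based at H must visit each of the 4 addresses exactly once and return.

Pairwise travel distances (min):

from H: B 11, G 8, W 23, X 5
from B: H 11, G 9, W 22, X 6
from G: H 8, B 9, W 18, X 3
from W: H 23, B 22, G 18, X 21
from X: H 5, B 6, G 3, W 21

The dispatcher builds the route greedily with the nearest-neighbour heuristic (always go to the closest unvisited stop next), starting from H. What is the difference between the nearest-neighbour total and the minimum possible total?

The nearest-neighbour route is 3 min longer than optimal.

From H: X=5, G=8, B=11, W=23 → choose X (5).
From X: G=3, B=6, W=21 → choose G (3).
From G: B=9, W=18 → choose B (9).
From B: W=22 → choose W (22).
NN route H → X → G → B → W → H costs 62.
Optimal: H → B → W → G → X → H costs 59 (by enumerating all 12 distinct tours).
Excess = 62 − 59 = 3.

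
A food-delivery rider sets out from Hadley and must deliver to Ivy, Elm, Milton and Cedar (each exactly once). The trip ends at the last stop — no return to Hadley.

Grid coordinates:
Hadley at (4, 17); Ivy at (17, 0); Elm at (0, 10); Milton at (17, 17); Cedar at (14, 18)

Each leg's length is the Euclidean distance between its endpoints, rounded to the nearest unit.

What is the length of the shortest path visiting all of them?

There are 4! = 24 possible orderings.
Hadley → Ivy → Elm → Milton → Cedar: 21+20+18+3 = 62
Hadley → Ivy → Elm → Cedar → Milton: 21+20+16+3 = 60
Hadley → Ivy → Milton → Elm → Cedar: 21+17+18+16 = 72
Hadley → Ivy → Milton → Cedar → Elm: 21+17+3+16 = 57
Hadley → Ivy → Cedar → Elm → Milton: 21+18+16+18 = 73
Hadley → Ivy → Cedar → Milton → Elm: 21+18+3+18 = 60
Hadley → Elm → Ivy → Milton → Cedar: 8+20+17+3 = 48
Hadley → Elm → Ivy → Cedar → Milton: 8+20+18+3 = 49
Hadley → Elm → Milton → Ivy → Cedar: 8+18+17+18 = 61
Hadley → Elm → Milton → Cedar → Ivy: 8+18+3+18 = 47
Hadley → Elm → Cedar → Ivy → Milton: 8+16+18+17 = 59
Hadley → Elm → Cedar → Milton → Ivy: 8+16+3+17 = 44
Hadley → Milton → Ivy → Elm → Cedar: 13+17+20+16 = 66
Hadley → Milton → Ivy → Cedar → Elm: 13+17+18+16 = 64
… (10 more)
The minimum is 44.
One shortest path: Hadley → Elm → Cedar → Milton → Ivy.

Minimum one-way distance = 44.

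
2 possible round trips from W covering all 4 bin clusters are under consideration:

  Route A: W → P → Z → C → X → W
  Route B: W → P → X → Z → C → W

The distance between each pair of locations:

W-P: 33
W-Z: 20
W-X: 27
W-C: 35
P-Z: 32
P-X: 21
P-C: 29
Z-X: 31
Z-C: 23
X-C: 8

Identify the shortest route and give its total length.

Route A: 33 + 32 + 23 + 8 + 27 = 123
Route B: 33 + 21 + 31 + 23 + 35 = 143

Shortest is Route A, total 123.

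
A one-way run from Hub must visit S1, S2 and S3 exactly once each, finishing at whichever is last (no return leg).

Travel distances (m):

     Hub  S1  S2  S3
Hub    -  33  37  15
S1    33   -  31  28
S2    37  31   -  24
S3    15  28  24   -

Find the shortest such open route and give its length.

There are 3! = 6 possible orderings.
Hub - S1 - S2 - S3: 33+31+24 = 88
Hub - S1 - S3 - S2: 33+28+24 = 85
Hub - S2 - S1 - S3: 37+31+28 = 96
Hub - S2 - S3 - S1: 37+24+28 = 89
Hub - S3 - S1 - S2: 15+28+31 = 74
Hub - S3 - S2 - S1: 15+24+31 = 70
The minimum is 70.
One shortest path: Hub → S3 → S2 → S1.

Minimum one-way distance = 70 m.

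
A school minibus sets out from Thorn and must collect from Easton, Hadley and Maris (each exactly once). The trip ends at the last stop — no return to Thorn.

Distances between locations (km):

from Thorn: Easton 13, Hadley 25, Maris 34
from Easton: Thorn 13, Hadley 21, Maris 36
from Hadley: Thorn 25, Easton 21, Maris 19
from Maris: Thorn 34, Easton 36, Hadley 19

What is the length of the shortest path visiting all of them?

Minimum one-way distance = 53 km.

There are 3! = 6 possible orderings.
Thorn→Easton→Hadley→Maris: 13+21+19 = 53
Thorn→Easton→Maris→Hadley: 13+36+19 = 68
Thorn→Hadley→Easton→Maris: 25+21+36 = 82
Thorn→Hadley→Maris→Easton: 25+19+36 = 80
Thorn→Maris→Easton→Hadley: 34+36+21 = 91
Thorn→Maris→Hadley→Easton: 34+19+21 = 74
The minimum is 53.
One shortest path: Thorn → Easton → Hadley → Maris.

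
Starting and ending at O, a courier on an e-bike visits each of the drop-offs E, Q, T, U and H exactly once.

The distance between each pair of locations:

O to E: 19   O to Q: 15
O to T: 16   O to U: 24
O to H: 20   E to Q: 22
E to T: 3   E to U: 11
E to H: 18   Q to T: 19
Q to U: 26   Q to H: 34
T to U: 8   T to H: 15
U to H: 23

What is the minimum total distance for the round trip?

Shortest round trip = 90.

There are 60 distinct closed tours to check (reversals are equivalent).
O→E→Q→T→U→H→O: 19+22+19+8+23+20 = 111
O→E→Q→T→H→U→O: 19+22+19+15+23+24 = 122
O→E→Q→U→T→H→O: 19+22+26+8+15+20 = 110
O→E→Q→U→H→T→O: 19+22+26+23+15+16 = 121
O→E→Q→H→T→U→O: 19+22+34+15+8+24 = 122
O→E→Q→H→U→T→O: 19+22+34+23+8+16 = 122
O→E→T→Q→U→H→O: 19+3+19+26+23+20 = 110
O→E→T→Q→H→U→O: 19+3+19+34+23+24 = 122
O→E→T→U→Q→H→O: 19+3+8+26+34+20 = 110
O→E→T→U→H→Q→O: 19+3+8+23+34+15 = 102
O→E→T→H→Q→U→O: 19+3+15+34+26+24 = 121
O→E→T→H→U→Q→O: 19+3+15+23+26+15 = 101
O→E→U→Q→T→H→O: 19+11+26+19+15+20 = 110
O→E→U→Q→H→T→O: 19+11+26+34+15+16 = 121
… (46 more)
O→Q→U→E→T→H→O: 15+26+11+3+15+20 = 90  ← best
The minimum is 90.
One optimal route: O → Q → U → E → T → H → O (or its reverse).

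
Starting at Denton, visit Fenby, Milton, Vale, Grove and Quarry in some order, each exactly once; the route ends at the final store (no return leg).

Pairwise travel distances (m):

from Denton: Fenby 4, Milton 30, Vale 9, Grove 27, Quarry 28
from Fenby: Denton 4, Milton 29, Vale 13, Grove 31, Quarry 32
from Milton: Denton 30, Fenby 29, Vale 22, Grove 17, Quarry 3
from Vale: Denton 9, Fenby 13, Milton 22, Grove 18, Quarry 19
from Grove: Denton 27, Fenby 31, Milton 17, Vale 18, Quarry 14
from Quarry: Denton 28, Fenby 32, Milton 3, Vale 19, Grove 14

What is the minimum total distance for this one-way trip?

There are 5! = 120 possible orderings.
Denton→Fenby→Milton→Vale→Grove→Quarry: 4+29+22+18+14 = 87
Denton→Fenby→Milton→Vale→Quarry→Grove: 4+29+22+19+14 = 88
Denton→Fenby→Milton→Grove→Vale→Quarry: 4+29+17+18+19 = 87
Denton→Fenby→Milton→Grove→Quarry→Vale: 4+29+17+14+19 = 83
Denton→Fenby→Milton→Quarry→Vale→Grove: 4+29+3+19+18 = 73
Denton→Fenby→Milton→Quarry→Grove→Vale: 4+29+3+14+18 = 68
Denton→Fenby→Vale→Milton→Grove→Quarry: 4+13+22+17+14 = 70
Denton→Fenby→Vale→Milton→Quarry→Grove: 4+13+22+3+14 = 56
Denton→Fenby→Vale→Grove→Milton→Quarry: 4+13+18+17+3 = 55
Denton→Fenby→Vale→Grove→Quarry→Milton: 4+13+18+14+3 = 52
Denton→Fenby→Vale→Quarry→Milton→Grove: 4+13+19+3+17 = 56
Denton→Fenby→Vale→Quarry→Grove→Milton: 4+13+19+14+17 = 67
Denton→Fenby→Grove→Milton→Vale→Quarry: 4+31+17+22+19 = 93
Denton→Fenby→Grove→Milton→Quarry→Vale: 4+31+17+3+19 = 74
… (106 more)
The minimum is 52.
One shortest path: Denton → Fenby → Vale → Grove → Quarry → Milton.

52 m — the minimum one-way total.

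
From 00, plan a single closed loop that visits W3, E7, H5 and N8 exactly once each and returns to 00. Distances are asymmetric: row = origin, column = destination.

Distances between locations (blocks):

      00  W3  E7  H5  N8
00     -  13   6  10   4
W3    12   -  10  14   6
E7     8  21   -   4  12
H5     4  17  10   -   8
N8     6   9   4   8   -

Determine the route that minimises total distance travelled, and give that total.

Minimum total distance: 31 blocks.

00 - W3 - E7 - H5 - N8 - 00: 13+10+4+8+6 = 41
00 - W3 - E7 - N8 - H5 - 00: 13+10+12+8+4 = 47
00 - W3 - H5 - E7 - N8 - 00: 13+14+10+12+6 = 55
00 - W3 - H5 - N8 - E7 - 00: 13+14+8+4+8 = 47
00 - W3 - N8 - E7 - H5 - 00: 13+6+4+4+4 = 31
00 - W3 - N8 - H5 - E7 - 00: 13+6+8+10+8 = 45
00 - E7 - W3 - H5 - N8 - 00: 6+21+14+8+6 = 55
00 - E7 - W3 - N8 - H5 - 00: 6+21+6+8+4 = 45
00 - E7 - H5 - W3 - N8 - 00: 6+4+17+6+6 = 39
00 - E7 - H5 - N8 - W3 - 00: 6+4+8+9+12 = 39
00 - E7 - N8 - W3 - H5 - 00: 6+12+9+14+4 = 45
00 - E7 - N8 - H5 - W3 - 00: 6+12+8+17+12 = 55
00 - H5 - W3 - E7 - N8 - 00: 10+17+10+12+6 = 55
00 - H5 - W3 - N8 - E7 - 00: 10+17+6+4+8 = 45
… (10 more)
The minimum is 31.
One optimal route: 00 → W3 → N8 → E7 → H5 → 00.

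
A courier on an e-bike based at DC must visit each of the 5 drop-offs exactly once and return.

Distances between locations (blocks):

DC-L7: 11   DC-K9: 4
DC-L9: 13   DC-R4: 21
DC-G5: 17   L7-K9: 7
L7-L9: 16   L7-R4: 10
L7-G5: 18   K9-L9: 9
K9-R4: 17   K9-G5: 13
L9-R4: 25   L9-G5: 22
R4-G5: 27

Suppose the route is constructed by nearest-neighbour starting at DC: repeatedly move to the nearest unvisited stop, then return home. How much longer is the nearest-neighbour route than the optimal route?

The nearest-neighbour route is 2 blocks longer than optimal.

From DC: K9=4, L7=11, L9=13, G5=17, R4=21 → choose K9 (4).
From K9: L7=7, L9=9, G5=13, R4=17 → choose L7 (7).
From L7: R4=10, L9=16, G5=18 → choose R4 (10).
From R4: L9=25, G5=27 → choose L9 (25).
From L9: G5=22 → choose G5 (22).
NN route DC → K9 → L7 → R4 → L9 → G5 → DC costs 85.
Optimal: DC → L7 → R4 → G5 → K9 → L9 → DC costs 83 (by enumerating all 60 distinct tours).
Excess = 85 − 83 = 2.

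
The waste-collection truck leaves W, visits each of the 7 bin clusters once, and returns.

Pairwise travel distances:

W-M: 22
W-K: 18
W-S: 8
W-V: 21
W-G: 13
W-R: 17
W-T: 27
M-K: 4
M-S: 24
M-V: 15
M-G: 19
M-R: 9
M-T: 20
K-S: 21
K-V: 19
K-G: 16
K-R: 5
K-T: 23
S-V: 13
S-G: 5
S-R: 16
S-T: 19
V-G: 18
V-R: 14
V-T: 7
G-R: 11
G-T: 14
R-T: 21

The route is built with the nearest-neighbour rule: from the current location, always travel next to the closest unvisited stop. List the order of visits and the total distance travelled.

W → [S:8 / G:13 / R:17 / K:18 / V:21 / M:22 / T:27] → S (8)
S → [G:5 / V:13 / R:16 / T:19 / K:21 / M:24] → G (5)
G → [R:11 / T:14 / K:16 / V:18 / M:19] → R (11)
R → [K:5 / M:9 / V:14 / T:21] → K (5)
K → [M:4 / V:19 / T:23] → M (4)
M → [V:15 / T:20] → V (15)
V → [T:7] → T (7)
Return T→W: 27.
Total = 8 + 5 + 11 + 5 + 4 + 15 + 7 + 27 = 82.

82 along W → S → G → R → K → M → V → T → W.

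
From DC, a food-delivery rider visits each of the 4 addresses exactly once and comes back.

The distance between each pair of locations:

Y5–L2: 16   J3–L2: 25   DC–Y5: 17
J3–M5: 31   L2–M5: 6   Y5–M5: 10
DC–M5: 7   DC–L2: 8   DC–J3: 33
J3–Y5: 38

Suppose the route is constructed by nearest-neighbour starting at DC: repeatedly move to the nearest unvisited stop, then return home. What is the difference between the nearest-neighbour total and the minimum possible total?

12 longer than the optimal tour.

From DC: M5=7, L2=8, Y5=17, J3=33 → choose M5 (7).
From M5: L2=6, Y5=10, J3=31 → choose L2 (6).
From L2: Y5=16, J3=25 → choose Y5 (16).
From Y5: J3=38 → choose J3 (38).
NN route DC → M5 → L2 → Y5 → J3 → DC costs 100.
Optimal: DC → L2 → J3 → Y5 → M5 → DC costs 88 (by enumerating all 12 distinct tours).
Excess = 100 − 88 = 12.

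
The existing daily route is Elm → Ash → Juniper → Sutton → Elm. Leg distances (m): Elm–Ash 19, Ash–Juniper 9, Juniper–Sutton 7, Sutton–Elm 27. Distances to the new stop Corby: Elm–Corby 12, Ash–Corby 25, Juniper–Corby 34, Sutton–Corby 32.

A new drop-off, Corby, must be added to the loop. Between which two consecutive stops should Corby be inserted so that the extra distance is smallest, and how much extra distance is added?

Insertion cost between consecutive stops i–j is d(i,Corby) + d(Corby,j) − d(i,j):
  between Elm and Ash: 12 + 25 − 19 = 18
  between Ash and Juniper: 25 + 34 − 9 = 50
  between Juniper and Sutton: 34 + 32 − 7 = 59
  between Sutton and Elm: 32 + 12 − 27 = 17
Cheapest insertion is between Sutton and Elm, adding 17.
New total = 62 + 17 = 79.

Adding 17 m by placing Corby on the Sutton–Elm leg.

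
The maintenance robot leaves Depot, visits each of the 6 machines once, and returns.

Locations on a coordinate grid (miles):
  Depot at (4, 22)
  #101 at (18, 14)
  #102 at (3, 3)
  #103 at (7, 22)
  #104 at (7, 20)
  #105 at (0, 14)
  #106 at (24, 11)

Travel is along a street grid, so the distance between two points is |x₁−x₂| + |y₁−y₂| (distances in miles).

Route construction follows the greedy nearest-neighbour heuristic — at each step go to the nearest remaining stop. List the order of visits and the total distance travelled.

Depot → [#103:3 / #104:5 / #105:12 / #102:20 / #101:22 / #106:31] → #103 (3)
#103 → [#104:2 / #105:15 / #101:19 / #102:23 / #106:28] → #104 (2)
#104 → [#105:13 / #101:17 / #102:21 / #106:26] → #105 (13)
#105 → [#102:14 / #101:18 / #106:27] → #102 (14)
#102 → [#101:26 / #106:29] → #101 (26)
#101 → [#106:9] → #106 (9)
Return #106→Depot: 31.
Total = 3 + 2 + 13 + 14 + 26 + 9 + 31 = 98.

Nearest-neighbour total = 98 miles; route Depot → #103 → #104 → #105 → #102 → #101 → #106 → Depot.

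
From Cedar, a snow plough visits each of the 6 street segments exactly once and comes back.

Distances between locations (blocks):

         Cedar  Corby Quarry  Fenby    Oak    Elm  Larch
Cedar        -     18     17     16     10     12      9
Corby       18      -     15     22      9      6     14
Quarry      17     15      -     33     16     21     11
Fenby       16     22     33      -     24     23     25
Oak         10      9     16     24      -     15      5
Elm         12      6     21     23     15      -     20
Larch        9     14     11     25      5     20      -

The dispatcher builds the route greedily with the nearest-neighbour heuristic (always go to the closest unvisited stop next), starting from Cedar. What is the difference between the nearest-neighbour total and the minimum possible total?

Excess over optimum: 13 blocks.

Cedar: Larch=9, Oak=10, Elm=12, Fenby=16, Quarry=17, Corby=18 ⇒ Larch
Larch: Oak=5, Quarry=11, Corby=14, Elm=20, Fenby=25 ⇒ Oak
Oak: Corby=9, Elm=15, Quarry=16, Fenby=24 ⇒ Corby
Corby: Elm=6, Quarry=15, Fenby=22 ⇒ Elm
Elm: Quarry=21, Fenby=23 ⇒ Quarry
Quarry: Fenby=33 ⇒ Fenby
NN route Cedar → Larch → Oak → Corby → Elm → Quarry → Fenby → Cedar costs 99.
Optimal: Cedar → Fenby → Elm → Corby → Quarry → Larch → Oak → Cedar costs 86 (by enumerating all 360 distinct tours).
Excess = 99 − 86 = 13.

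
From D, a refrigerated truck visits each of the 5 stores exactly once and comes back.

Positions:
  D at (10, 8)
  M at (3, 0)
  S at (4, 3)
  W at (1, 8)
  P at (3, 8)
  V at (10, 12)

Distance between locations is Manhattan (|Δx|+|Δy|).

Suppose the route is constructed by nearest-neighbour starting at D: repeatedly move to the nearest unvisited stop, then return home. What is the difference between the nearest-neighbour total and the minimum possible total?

From D: V=4, P=7, W=9, S=11, M=15 → choose V (4).
From V: P=11, W=13, S=15, M=19 → choose P (11).
From P: W=2, S=6, M=8 → choose W (2).
From W: S=8, M=10 → choose S (8).
From S: M=4 → choose M (4).
NN route D → V → P → W → S → M → D costs 44.
Optimal: D → S → M → W → P → V → D costs 42 (by enumerating all 60 distinct tours).
Excess = 44 − 42 = 2.

2 longer than the optimal tour.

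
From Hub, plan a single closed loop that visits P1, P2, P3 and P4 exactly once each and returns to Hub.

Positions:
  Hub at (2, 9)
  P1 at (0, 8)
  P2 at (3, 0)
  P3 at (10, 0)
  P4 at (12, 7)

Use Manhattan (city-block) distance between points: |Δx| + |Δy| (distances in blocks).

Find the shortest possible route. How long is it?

42 blocks — the shortest possible round trip.

With 4 stops there are 4!/2 = 12 distinct round trips (a route and its reverse cost the same).
Hub - P1 - P2 - P3 - P4 - Hub: 3+11+7+9+12 = 42
Hub - P1 - P2 - P4 - P3 - Hub: 3+11+16+9+17 = 56
Hub - P1 - P3 - P2 - P4 - Hub: 3+18+7+16+12 = 56
Hub - P1 - P3 - P4 - P2 - Hub: 3+18+9+16+10 = 56
Hub - P1 - P4 - P2 - P3 - Hub: 3+13+16+7+17 = 56
Hub - P1 - P4 - P3 - P2 - Hub: 3+13+9+7+10 = 42
Hub - P2 - P1 - P3 - P4 - Hub: 10+11+18+9+12 = 60
Hub - P2 - P1 - P4 - P3 - Hub: 10+11+13+9+17 = 60
Hub - P2 - P3 - P1 - P4 - Hub: 10+7+18+13+12 = 60
Hub - P2 - P4 - P1 - P3 - Hub: 10+16+13+18+17 = 74
Hub - P3 - P1 - P2 - P4 - Hub: 17+18+11+16+12 = 74
Hub - P3 - P2 - P1 - P4 - Hub: 17+7+11+13+12 = 60
The minimum is 42.
One optimal route: Hub → P1 → P2 → P3 → P4 → Hub (or its reverse).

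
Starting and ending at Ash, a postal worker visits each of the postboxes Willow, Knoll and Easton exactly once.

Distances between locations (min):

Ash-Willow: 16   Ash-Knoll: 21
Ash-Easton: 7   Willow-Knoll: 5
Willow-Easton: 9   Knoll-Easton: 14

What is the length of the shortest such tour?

Minimum total distance: 42 min.

With 3 stops there are 3!/2 = 3 distinct round trips (a route and its reverse cost the same).
Ash - Willow - Knoll - Easton - Ash: 16+5+14+7 = 42
Ash - Willow - Easton - Knoll - Ash: 16+9+14+21 = 60
Ash - Knoll - Willow - Easton - Ash: 21+5+9+7 = 42
The minimum is 42.
One optimal route: Ash → Willow → Knoll → Easton → Ash (or its reverse).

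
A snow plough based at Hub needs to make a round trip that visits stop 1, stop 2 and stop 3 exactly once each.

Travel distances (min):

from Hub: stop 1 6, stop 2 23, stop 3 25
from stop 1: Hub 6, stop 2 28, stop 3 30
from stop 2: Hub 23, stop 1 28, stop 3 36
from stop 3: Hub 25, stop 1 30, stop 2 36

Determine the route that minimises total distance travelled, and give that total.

95 min — the shortest possible round trip.

Hub → stop 1 → stop 2 → stop 3 → Hub: 6+28+36+25 = 95
Hub → stop 1 → stop 3 → stop 2 → Hub: 6+30+36+23 = 95
Hub → stop 2 → stop 1 → stop 3 → Hub: 23+28+30+25 = 106
The minimum is 95.
One optimal route: Hub → stop 1 → stop 2 → stop 3 → Hub (or its reverse).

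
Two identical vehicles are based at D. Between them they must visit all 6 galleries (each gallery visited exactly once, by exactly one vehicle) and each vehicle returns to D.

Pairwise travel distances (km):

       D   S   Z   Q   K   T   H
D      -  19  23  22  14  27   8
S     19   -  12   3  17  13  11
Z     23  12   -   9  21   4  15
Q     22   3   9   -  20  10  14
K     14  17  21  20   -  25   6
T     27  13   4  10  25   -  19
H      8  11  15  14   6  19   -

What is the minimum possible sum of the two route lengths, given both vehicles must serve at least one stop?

There are 2^5 − 1 = 31 ways to divide the 6 stops into two non-empty groups. For each, the best each vehicle can do is its own shortest tour through its group:
  {S} + {Z, Q, K, T, H}: 38 + 71 = 109
  {Z} + {S, Q, K, T, H}: 46 + 71 = 117
  {S, Z} + {Q, K, T, H}: 54 + 71 = 125
  {Q} + {S, Z, K, T, H}: 44 + 71 = 115
  {S, Q} + {Z, K, T, H}: 44 + 66 = 110
  {Z, Q} + {S, K, T, H}: 54 + 71 = 125
  … (31 splits in total)
  {K} + {S, Z, Q, T, H}: 28 + 59 = 87  ← best
Best: vehicle 1 D → K → D = 28; vehicle 2 D → S → Q → T → Z → H → D = 59; combined 87.

Minimum combined distance: 87 km.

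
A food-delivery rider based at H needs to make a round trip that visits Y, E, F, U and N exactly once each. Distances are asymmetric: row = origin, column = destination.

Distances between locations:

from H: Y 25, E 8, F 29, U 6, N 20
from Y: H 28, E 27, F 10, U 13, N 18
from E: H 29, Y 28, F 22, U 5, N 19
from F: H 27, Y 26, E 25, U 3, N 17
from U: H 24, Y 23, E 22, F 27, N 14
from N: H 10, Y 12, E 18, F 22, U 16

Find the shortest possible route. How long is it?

H → Y → E → F → U → N → H: 25+27+22+3+14+10 = 101
H → Y → E → F → N → U → H: 25+27+22+17+16+24 = 131
H → Y → E → U → F → N → H: 25+27+5+27+17+10 = 111
H → Y → E → U → N → F → H: 25+27+5+14+22+27 = 120
H → Y → E → N → F → U → H: 25+27+19+22+3+24 = 120
H → Y → E → N → U → F → H: 25+27+19+16+27+27 = 141
H → Y → F → E → U → N → H: 25+10+25+5+14+10 = 89
H → Y → F → E → N → U → H: 25+10+25+19+16+24 = 119
H → Y → F → U → E → N → H: 25+10+3+22+19+10 = 89
H → Y → F → U → N → E → H: 25+10+3+14+18+29 = 99
H → Y → F → N → E → U → H: 25+10+17+18+5+24 = 99
H → Y → F → N → U → E → H: 25+10+17+16+22+29 = 119
H → Y → U → E → F → N → H: 25+13+22+22+17+10 = 109
H → Y → U → E → N → F → H: 25+13+22+19+22+27 = 128
… (106 more)
H → E → Y → F → U → N → H: 8+28+10+3+14+10 = 73  ← best
The minimum is 73.
One optimal route: H → E → Y → F → U → N → H.

Shortest round trip = 73.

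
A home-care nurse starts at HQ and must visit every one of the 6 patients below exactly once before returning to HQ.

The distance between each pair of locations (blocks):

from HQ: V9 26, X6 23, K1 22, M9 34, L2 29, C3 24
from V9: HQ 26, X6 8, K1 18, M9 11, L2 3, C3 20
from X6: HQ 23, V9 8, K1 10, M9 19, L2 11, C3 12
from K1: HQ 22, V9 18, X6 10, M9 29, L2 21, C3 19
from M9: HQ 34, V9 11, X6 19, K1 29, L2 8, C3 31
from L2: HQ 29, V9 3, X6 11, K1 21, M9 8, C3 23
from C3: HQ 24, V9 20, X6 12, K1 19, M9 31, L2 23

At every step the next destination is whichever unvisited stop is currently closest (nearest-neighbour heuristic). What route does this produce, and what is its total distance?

From HQ: distances to unvisited — K1=22, X6=23, C3=24, V9=26, L2=29, M9=34. Nearest is K1 (22).
From K1: distances to unvisited — X6=10, V9=18, C3=19, L2=21, M9=29. Nearest is X6 (10).
From X6: distances to unvisited — V9=8, L2=11, C3=12, M9=19. Nearest is V9 (8).
From V9: distances to unvisited — L2=3, M9=11, C3=20. Nearest is L2 (3).
From L2: distances to unvisited — M9=8, C3=23. Nearest is M9 (8).
From M9: distances to unvisited — C3=31. Nearest is C3 (31).
Return C3→HQ: 24.
Total = 22 + 10 + 8 + 3 + 8 + 31 + 24 = 106.

106 blocks along HQ → K1 → X6 → V9 → L2 → M9 → C3 → HQ.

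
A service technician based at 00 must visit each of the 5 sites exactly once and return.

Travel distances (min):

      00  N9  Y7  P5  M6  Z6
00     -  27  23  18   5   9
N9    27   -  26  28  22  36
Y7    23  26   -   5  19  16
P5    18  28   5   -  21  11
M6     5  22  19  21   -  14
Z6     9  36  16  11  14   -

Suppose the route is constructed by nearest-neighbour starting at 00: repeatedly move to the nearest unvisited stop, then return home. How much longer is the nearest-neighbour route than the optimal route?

00: M6=5, Z6=9, P5=18, Y7=23, N9=27 ⇒ M6
M6: Z6=14, Y7=19, P5=21, N9=22 ⇒ Z6
Z6: P5=11, Y7=16, N9=36 ⇒ P5
P5: Y7=5, N9=28 ⇒ Y7
Y7: N9=26 ⇒ N9
NN route 00 → M6 → Z6 → P5 → Y7 → N9 → 00 costs 88.
Optimal: 00 → M6 → N9 → Y7 → P5 → Z6 → 00 costs 78 (by enumerating all 60 distinct tours).
Excess = 88 − 78 = 10.

The nearest-neighbour route is 10 min longer than optimal.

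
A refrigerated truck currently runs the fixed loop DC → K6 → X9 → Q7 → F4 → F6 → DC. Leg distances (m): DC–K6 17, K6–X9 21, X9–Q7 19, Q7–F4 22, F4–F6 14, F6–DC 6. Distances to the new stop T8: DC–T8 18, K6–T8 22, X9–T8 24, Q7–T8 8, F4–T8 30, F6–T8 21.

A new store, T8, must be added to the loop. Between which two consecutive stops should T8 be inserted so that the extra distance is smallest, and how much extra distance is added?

Insertion cost between consecutive stops i–j is d(i,T8) + d(T8,j) − d(i,j):
  between DC and K6: 18 + 22 − 17 = 23
  between K6 and X9: 22 + 24 − 21 = 25
  between X9 and Q7: 24 + 8 − 19 = 13
  between Q7 and F4: 8 + 30 − 22 = 16
  between F4 and F6: 30 + 21 − 14 = 37
  between F6 and DC: 21 + 18 − 6 = 33
Cheapest insertion is between X9 and Q7, adding 13.
New total = 99 + 13 = 112.

Minimum extra distance: 13 m, inserting T8 between X9 and Q7.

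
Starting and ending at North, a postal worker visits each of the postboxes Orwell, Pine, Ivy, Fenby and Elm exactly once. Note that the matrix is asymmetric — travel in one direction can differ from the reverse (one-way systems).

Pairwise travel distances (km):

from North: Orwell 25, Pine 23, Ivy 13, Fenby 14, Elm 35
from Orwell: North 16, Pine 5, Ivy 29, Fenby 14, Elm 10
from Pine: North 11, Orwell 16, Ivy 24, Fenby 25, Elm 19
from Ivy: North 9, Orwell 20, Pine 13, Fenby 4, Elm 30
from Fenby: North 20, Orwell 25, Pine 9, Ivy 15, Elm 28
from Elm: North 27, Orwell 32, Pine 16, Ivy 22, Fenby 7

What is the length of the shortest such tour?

North-Orwell-Pine-Ivy-Fenby-Elm-North: 25+5+24+4+28+27 = 113
North-Orwell-Pine-Ivy-Elm-Fenby-North: 25+5+24+30+7+20 = 111
North-Orwell-Pine-Fenby-Ivy-Elm-North: 25+5+25+15+30+27 = 127
North-Orwell-Pine-Fenby-Elm-Ivy-North: 25+5+25+28+22+9 = 114
North-Orwell-Pine-Elm-Ivy-Fenby-North: 25+5+19+22+4+20 = 95
North-Orwell-Pine-Elm-Fenby-Ivy-North: 25+5+19+7+15+9 = 80
North-Orwell-Ivy-Pine-Fenby-Elm-North: 25+29+13+25+28+27 = 147
North-Orwell-Ivy-Pine-Elm-Fenby-North: 25+29+13+19+7+20 = 113
North-Orwell-Ivy-Fenby-Pine-Elm-North: 25+29+4+9+19+27 = 113
North-Orwell-Ivy-Fenby-Elm-Pine-North: 25+29+4+28+16+11 = 113
North-Orwell-Ivy-Elm-Pine-Fenby-North: 25+29+30+16+25+20 = 145
North-Orwell-Ivy-Elm-Fenby-Pine-North: 25+29+30+7+9+11 = 111
North-Orwell-Fenby-Pine-Ivy-Elm-North: 25+14+9+24+30+27 = 129
North-Orwell-Fenby-Pine-Elm-Ivy-North: 25+14+9+19+22+9 = 98
… (106 more)
North-Ivy-Orwell-Elm-Fenby-Pine-North: 13+20+10+7+9+11 = 70  ← best
The minimum is 70.
One optimal route: North → Ivy → Orwell → Elm → Fenby → Pine → North.

Shortest round trip = 70 km.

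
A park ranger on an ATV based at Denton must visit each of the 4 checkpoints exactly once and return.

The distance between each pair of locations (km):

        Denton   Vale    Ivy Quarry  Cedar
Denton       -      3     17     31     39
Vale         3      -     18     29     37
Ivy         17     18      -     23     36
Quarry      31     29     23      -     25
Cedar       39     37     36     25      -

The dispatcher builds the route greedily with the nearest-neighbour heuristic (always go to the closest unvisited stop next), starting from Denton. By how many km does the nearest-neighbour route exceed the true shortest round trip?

Denton: Vale=3, Ivy=17, Quarry=31, Cedar=39 ⇒ Vale
Vale: Ivy=18, Quarry=29, Cedar=37 ⇒ Ivy
Ivy: Quarry=23, Cedar=36 ⇒ Quarry
Quarry: Cedar=25 ⇒ Cedar
NN route Denton → Vale → Ivy → Quarry → Cedar → Denton costs 108.
Optimal: Denton → Vale → Cedar → Quarry → Ivy → Denton costs 105 (by enumerating all 12 distinct tours).
Excess = 108 − 105 = 3.

The nearest-neighbour route is 3 km longer than optimal.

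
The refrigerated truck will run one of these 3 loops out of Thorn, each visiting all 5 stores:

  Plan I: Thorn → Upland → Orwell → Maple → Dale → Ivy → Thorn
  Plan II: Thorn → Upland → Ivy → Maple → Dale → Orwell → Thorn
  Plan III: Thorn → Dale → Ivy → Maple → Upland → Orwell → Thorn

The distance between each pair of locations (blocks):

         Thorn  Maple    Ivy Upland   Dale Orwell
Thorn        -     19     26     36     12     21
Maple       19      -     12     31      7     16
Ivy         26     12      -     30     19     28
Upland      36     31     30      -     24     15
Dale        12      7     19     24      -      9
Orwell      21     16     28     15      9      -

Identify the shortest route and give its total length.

Shortest is Plan III, total 110 blocks.

Plan I: 36 + 15 + 16 + 7 + 19 + 26 = 119
Plan II: 36 + 30 + 12 + 7 + 9 + 21 = 115
Plan III: 12 + 19 + 12 + 31 + 15 + 21 = 110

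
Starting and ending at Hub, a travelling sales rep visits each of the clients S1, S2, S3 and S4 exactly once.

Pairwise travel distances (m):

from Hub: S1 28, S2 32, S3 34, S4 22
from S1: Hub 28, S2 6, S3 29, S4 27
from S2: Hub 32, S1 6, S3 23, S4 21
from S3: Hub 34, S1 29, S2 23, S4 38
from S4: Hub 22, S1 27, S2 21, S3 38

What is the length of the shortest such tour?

With 4 stops there are 4!/2 = 12 distinct round trips (a route and its reverse cost the same).
Hub - S1 - S2 - S3 - S4 - Hub: 28+6+23+38+22 = 117
Hub - S1 - S2 - S4 - S3 - Hub: 28+6+21+38+34 = 127
Hub - S1 - S3 - S2 - S4 - Hub: 28+29+23+21+22 = 123
Hub - S1 - S3 - S4 - S2 - Hub: 28+29+38+21+32 = 148
Hub - S1 - S4 - S2 - S3 - Hub: 28+27+21+23+34 = 133
Hub - S1 - S4 - S3 - S2 - Hub: 28+27+38+23+32 = 148
Hub - S2 - S1 - S3 - S4 - Hub: 32+6+29+38+22 = 127
Hub - S2 - S1 - S4 - S3 - Hub: 32+6+27+38+34 = 137
Hub - S2 - S3 - S1 - S4 - Hub: 32+23+29+27+22 = 133
Hub - S2 - S4 - S1 - S3 - Hub: 32+21+27+29+34 = 143
Hub - S3 - S1 - S2 - S4 - Hub: 34+29+6+21+22 = 112
Hub - S3 - S2 - S1 - S4 - Hub: 34+23+6+27+22 = 112
The minimum is 112.
One optimal route: Hub → S3 → S1 → S2 → S4 → Hub (or its reverse).

Shortest round trip = 112 m.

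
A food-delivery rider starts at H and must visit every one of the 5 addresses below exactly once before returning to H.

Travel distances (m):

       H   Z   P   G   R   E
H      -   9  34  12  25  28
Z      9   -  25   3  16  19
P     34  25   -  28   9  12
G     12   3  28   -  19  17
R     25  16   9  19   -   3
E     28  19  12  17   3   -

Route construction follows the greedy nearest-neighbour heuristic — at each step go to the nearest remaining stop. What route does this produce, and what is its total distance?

At H the remaining stops are Z 9, G 12, R 25, E 28, P 34; go to Z.
At Z the remaining stops are G 3, R 16, E 19, P 25; go to G.
At G the remaining stops are E 17, R 19, P 28; go to E.
At E the remaining stops are R 3, P 12; go to R.
At R the remaining stops are P 9; go to P.
Return P→H: 34.
Total = 9 + 3 + 17 + 3 + 9 + 34 = 75.

Nearest-neighbour total = 75 m; route H → Z → G → E → R → P → H.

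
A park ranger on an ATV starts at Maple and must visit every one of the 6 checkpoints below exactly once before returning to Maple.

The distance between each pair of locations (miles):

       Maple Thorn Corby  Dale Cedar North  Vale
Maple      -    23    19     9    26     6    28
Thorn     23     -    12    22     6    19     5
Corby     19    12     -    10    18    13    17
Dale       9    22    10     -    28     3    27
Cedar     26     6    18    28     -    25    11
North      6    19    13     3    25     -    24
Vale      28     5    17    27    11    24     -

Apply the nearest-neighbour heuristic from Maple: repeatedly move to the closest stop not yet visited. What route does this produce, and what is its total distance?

73 miles along Maple → North → Dale → Corby → Thorn → Vale → Cedar → Maple.

At Maple the remaining stops are North 6, Dale 9, Corby 19, Thorn 23, Cedar 26, Vale 28; go to North.
At North the remaining stops are Dale 3, Corby 13, Thorn 19, Vale 24, Cedar 25; go to Dale.
At Dale the remaining stops are Corby 10, Thorn 22, Vale 27, Cedar 28; go to Corby.
At Corby the remaining stops are Thorn 12, Vale 17, Cedar 18; go to Thorn.
At Thorn the remaining stops are Vale 5, Cedar 6; go to Vale.
At Vale the remaining stops are Cedar 11; go to Cedar.
Return Cedar→Maple: 26.
Total = 6 + 3 + 10 + 12 + 5 + 11 + 26 = 73.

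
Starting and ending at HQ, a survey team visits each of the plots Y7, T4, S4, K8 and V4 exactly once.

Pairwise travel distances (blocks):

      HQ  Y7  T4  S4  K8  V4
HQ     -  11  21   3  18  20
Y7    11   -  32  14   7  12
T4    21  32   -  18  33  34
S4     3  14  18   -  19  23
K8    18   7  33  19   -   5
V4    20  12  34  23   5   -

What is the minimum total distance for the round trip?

Shortest round trip = 78 blocks.

There are 60 distinct closed tours to check (reversals are equivalent).
HQ → Y7 → T4 → S4 → K8 → V4 → HQ: 11+32+18+19+5+20 = 105
HQ → Y7 → T4 → S4 → V4 → K8 → HQ: 11+32+18+23+5+18 = 107
HQ → Y7 → T4 → K8 → S4 → V4 → HQ: 11+32+33+19+23+20 = 138
HQ → Y7 → T4 → K8 → V4 → S4 → HQ: 11+32+33+5+23+3 = 107
HQ → Y7 → T4 → V4 → S4 → K8 → HQ: 11+32+34+23+19+18 = 137
HQ → Y7 → T4 → V4 → K8 → S4 → HQ: 11+32+34+5+19+3 = 104
HQ → Y7 → S4 → T4 → K8 → V4 → HQ: 11+14+18+33+5+20 = 101
HQ → Y7 → S4 → T4 → V4 → K8 → HQ: 11+14+18+34+5+18 = 100
HQ → Y7 → S4 → K8 → T4 → V4 → HQ: 11+14+19+33+34+20 = 131
HQ → Y7 → S4 → K8 → V4 → T4 → HQ: 11+14+19+5+34+21 = 104
HQ → Y7 → S4 → V4 → T4 → K8 → HQ: 11+14+23+34+33+18 = 133
HQ → Y7 → S4 → V4 → K8 → T4 → HQ: 11+14+23+5+33+21 = 107
HQ → Y7 → K8 → T4 → S4 → V4 → HQ: 11+7+33+18+23+20 = 112
HQ → Y7 → K8 → T4 → V4 → S4 → HQ: 11+7+33+34+23+3 = 111
… (46 more)
HQ → Y7 → K8 → V4 → T4 → S4 → HQ: 11+7+5+34+18+3 = 78  ← best
The minimum is 78.
One optimal route: HQ → Y7 → K8 → V4 → T4 → S4 → HQ (or its reverse).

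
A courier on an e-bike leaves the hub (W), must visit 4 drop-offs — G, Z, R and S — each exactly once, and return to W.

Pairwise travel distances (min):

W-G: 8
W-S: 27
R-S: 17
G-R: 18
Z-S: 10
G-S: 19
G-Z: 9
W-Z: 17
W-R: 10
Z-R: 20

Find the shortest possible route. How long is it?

W → G → Z → R → S → W: 8+9+20+17+27 = 81
W → G → Z → S → R → W: 8+9+10+17+10 = 54
W → G → R → Z → S → W: 8+18+20+10+27 = 83
W → G → R → S → Z → W: 8+18+17+10+17 = 70
W → G → S → Z → R → W: 8+19+10+20+10 = 67
W → G → S → R → Z → W: 8+19+17+20+17 = 81
W → Z → G → R → S → W: 17+9+18+17+27 = 88
W → Z → G → S → R → W: 17+9+19+17+10 = 72
W → Z → R → G → S → W: 17+20+18+19+27 = 101
W → Z → S → G → R → W: 17+10+19+18+10 = 74
W → R → G → Z → S → W: 10+18+9+10+27 = 74
W → R → Z → G → S → W: 10+20+9+19+27 = 85
The minimum is 54.
One optimal route: W → G → Z → S → R → W (or its reverse).

Minimum total distance: 54 min.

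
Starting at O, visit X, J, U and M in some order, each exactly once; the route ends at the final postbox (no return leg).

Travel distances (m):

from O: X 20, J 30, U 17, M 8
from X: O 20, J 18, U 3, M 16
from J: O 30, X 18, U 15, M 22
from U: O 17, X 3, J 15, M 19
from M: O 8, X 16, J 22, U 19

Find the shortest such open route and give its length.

Minimum one-way distance = 42 m.

There are 4! = 24 possible orderings.
O - X - J - U - M: 20+18+15+19 = 72
O - X - J - M - U: 20+18+22+19 = 79
O - X - U - J - M: 20+3+15+22 = 60
O - X - U - M - J: 20+3+19+22 = 64
O - X - M - J - U: 20+16+22+15 = 73
O - X - M - U - J: 20+16+19+15 = 70
O - J - X - U - M: 30+18+3+19 = 70
O - J - X - M - U: 30+18+16+19 = 83
O - J - U - X - M: 30+15+3+16 = 64
O - J - U - M - X: 30+15+19+16 = 80
O - J - M - X - U: 30+22+16+3 = 71
O - J - M - U - X: 30+22+19+3 = 74
O - U - X - J - M: 17+3+18+22 = 60
O - U - X - M - J: 17+3+16+22 = 58
… (10 more)
O - M - X - U - J: 8+16+3+15 = 42  ← best
The minimum is 42.
One shortest path: O → M → X → U → J.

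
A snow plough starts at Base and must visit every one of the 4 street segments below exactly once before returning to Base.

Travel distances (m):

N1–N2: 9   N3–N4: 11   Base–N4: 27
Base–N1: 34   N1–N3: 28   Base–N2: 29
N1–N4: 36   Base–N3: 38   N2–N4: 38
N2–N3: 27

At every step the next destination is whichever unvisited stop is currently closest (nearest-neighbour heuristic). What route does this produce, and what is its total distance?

Base → [N4:27 / N2:29 / N1:34 / N3:38] → N4 (27)
N4 → [N3:11 / N1:36 / N2:38] → N3 (11)
N3 → [N2:27 / N1:28] → N2 (27)
N2 → [N1:9] → N1 (9)
Return N1→Base: 34.
Total = 27 + 11 + 27 + 9 + 34 = 108.

Total distance 108 m via the nearest-neighbour route Base → N4 → N3 → N2 → N1 → Base.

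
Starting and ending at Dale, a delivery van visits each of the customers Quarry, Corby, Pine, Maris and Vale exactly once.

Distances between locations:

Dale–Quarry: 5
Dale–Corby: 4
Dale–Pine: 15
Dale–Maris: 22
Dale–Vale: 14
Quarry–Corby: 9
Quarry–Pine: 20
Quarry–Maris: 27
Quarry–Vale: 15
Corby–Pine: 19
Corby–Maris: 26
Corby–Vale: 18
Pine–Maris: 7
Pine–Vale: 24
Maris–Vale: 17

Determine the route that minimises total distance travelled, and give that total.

Minimum total distance: 67.

With 5 stops there are 5!/2 = 60 distinct round trips (a route and its reverse cost the same).
Dale→Quarry→Corby→Pine→Maris→Vale→Dale: 5+9+19+7+17+14 = 71
Dale→Quarry→Corby→Pine→Vale→Maris→Dale: 5+9+19+24+17+22 = 96
Dale→Quarry→Corby→Maris→Pine→Vale→Dale: 5+9+26+7+24+14 = 85
Dale→Quarry→Corby→Maris→Vale→Pine→Dale: 5+9+26+17+24+15 = 96
Dale→Quarry→Corby→Vale→Pine→Maris→Dale: 5+9+18+24+7+22 = 85
Dale→Quarry→Corby→Vale→Maris→Pine→Dale: 5+9+18+17+7+15 = 71
Dale→Quarry→Pine→Corby→Maris→Vale→Dale: 5+20+19+26+17+14 = 101
Dale→Quarry→Pine→Corby→Vale→Maris→Dale: 5+20+19+18+17+22 = 101
Dale→Quarry→Pine→Maris→Corby→Vale→Dale: 5+20+7+26+18+14 = 90
Dale→Quarry→Pine→Maris→Vale→Corby→Dale: 5+20+7+17+18+4 = 71
Dale→Quarry→Pine→Vale→Corby→Maris→Dale: 5+20+24+18+26+22 = 115
Dale→Quarry→Pine→Vale→Maris→Corby→Dale: 5+20+24+17+26+4 = 96
Dale→Quarry→Maris→Corby→Pine→Vale→Dale: 5+27+26+19+24+14 = 115
Dale→Quarry→Maris→Corby→Vale→Pine→Dale: 5+27+26+18+24+15 = 115
… (46 more)
Dale→Quarry→Vale→Maris→Pine→Corby→Dale: 5+15+17+7+19+4 = 67  ← best
The minimum is 67.
One optimal route: Dale → Quarry → Vale → Maris → Pine → Corby → Dale (or its reverse).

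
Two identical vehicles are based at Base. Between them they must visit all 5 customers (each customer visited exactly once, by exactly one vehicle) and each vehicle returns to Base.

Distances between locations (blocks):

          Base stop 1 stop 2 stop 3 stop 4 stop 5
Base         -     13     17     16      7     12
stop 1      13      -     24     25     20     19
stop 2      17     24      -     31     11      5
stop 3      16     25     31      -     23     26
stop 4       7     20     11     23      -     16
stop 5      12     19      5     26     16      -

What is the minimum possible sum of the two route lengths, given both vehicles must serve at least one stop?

Try each way of splitting the stops between the two vehicles (each non-empty) and, for each split, find the best tour for each vehicle:
  {stop 1} + {stop 2, stop 3, stop 4, stop 5}: 26 + 65 = 91
  {stop 2} + {stop 1, stop 3, stop 4, stop 5}: 34 + 83 = 117
  {stop 1, stop 2} + {stop 3, stop 4, stop 5}: 54 + 65 = 119
  {stop 3} + {stop 1, stop 2, stop 4, stop 5}: 32 + 55 = 87
  {stop 1, stop 3} + {stop 2, stop 4, stop 5}: 54 + 35 = 89
  {stop 2, stop 3} + {stop 1, stop 4, stop 5}: 64 + 55 = 119
  … (15 splits in total)
Best: vehicle 1 Base → stop 3 → Base = 32; vehicle 2 Base → stop 1 → stop 5 → stop 2 → stop 4 → Base = 55; combined 87.

Minimum combined distance: 87 blocks.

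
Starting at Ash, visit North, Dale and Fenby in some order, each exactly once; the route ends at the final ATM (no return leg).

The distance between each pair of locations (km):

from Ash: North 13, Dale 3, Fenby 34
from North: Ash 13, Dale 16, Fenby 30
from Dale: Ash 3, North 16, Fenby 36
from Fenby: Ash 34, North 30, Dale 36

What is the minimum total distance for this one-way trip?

49 km — the minimum one-way total.

There are 3! = 6 possible orderings.
Ash - North - Dale - Fenby: 13+16+36 = 65
Ash - North - Fenby - Dale: 13+30+36 = 79
Ash - Dale - North - Fenby: 3+16+30 = 49
Ash - Dale - Fenby - North: 3+36+30 = 69
Ash - Fenby - North - Dale: 34+30+16 = 80
Ash - Fenby - Dale - North: 34+36+16 = 86
The minimum is 49.
One shortest path: Ash → Dale → North → Fenby.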